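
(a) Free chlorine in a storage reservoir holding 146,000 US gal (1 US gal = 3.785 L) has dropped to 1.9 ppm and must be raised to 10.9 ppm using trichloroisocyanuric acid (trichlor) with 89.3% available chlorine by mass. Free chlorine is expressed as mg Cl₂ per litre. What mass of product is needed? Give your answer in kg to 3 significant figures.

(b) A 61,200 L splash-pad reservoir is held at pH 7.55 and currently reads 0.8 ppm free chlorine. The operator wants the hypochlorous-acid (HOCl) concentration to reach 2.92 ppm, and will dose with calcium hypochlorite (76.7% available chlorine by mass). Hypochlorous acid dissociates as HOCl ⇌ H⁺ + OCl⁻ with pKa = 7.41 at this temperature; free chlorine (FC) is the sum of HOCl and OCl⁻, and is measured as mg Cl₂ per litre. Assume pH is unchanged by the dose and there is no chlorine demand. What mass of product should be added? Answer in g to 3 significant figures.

(a) Volume: 146,000 US gal × 3.785 L/gal = 552,610 L.
(a) Chlorine deficit: 10.9 − 1.9 = 9 ppm = 9 mg/L as Cl₂.
(a) Cl₂ equivalent needed: 9 mg/L × 552,610 L = 4,973,000 mg = 4973 g.
(a) Product at 89.3% available chlorine: 4973 / 0.893 = 5569 g.

(b) [OCl⁻]/[HOCl] = 10^(pH − pKa) = 10^(7.55 − 7.41) = 1.38; fraction as HOCl = 1/(1 + 1.38) = 0.4201.
(b) Free chlorine required for 2.92 ppm HOCl: 2.92 / 0.4201 = 6.951 ppm.
(b) FC to add: 6.951 − 0.8 = 6.151 mg/L as Cl₂.
(b) Cl₂ equivalent: 6.151 mg/L × 61,200 L = 376.4 g.
(b) Product at 76.7% available Cl: 376.4 / 0.767 = 490.8 g.

(a) 5.57 kg; (b) 491 g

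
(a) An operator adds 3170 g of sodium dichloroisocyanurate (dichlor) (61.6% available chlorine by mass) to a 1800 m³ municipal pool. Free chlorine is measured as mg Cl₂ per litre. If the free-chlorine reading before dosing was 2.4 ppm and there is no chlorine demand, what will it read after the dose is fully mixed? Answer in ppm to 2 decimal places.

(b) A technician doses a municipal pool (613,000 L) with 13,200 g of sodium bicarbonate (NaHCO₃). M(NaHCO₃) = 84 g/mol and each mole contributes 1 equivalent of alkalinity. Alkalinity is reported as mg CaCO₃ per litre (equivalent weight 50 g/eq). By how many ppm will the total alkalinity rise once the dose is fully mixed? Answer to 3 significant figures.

(a) 3.48 ppm; (b) 12.8 ppm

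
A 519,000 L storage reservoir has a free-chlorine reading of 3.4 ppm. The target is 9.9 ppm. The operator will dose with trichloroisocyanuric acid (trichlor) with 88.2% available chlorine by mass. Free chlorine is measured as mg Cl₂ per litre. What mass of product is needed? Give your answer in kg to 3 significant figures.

3.82 kg

Chlorine deficit: 9.9 − 3.4 = 6.5 ppm = 6.5 mg/L as Cl₂.
Cl₂ equivalent needed: 6.5 mg/L × 519,000 L = 3,374,000 mg = 3374 g.
Product at 88.2% available chlorine: 3374 / 0.882 = 3825 g.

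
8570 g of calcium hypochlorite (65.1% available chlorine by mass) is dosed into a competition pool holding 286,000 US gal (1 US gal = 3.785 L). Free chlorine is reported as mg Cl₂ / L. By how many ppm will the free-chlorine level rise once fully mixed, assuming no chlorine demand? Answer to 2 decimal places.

5.15 ppm

Volume: 286,000 US gal × 3.785 L/gal = 1,082,510 L.
Available chlorine delivered: 8570 g × 0.651 = 5579 g as Cl₂.
Concentration rise: 5579 g / 1,082,510 L = 5.154 mg/L = 5.15 ppm.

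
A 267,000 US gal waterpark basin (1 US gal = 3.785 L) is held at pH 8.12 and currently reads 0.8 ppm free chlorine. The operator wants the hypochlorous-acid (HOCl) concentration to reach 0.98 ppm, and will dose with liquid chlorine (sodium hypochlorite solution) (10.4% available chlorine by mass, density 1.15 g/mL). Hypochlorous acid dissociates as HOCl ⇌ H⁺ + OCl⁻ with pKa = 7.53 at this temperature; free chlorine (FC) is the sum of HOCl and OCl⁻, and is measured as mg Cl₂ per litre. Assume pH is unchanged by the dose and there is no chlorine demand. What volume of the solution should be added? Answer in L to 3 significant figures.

Volume: 267,000 US gal × 3.785 L/gal = 1,010,595 L.
[OCl⁻]/[HOCl] = 10^(pH − pKa) = 10^(8.12 − 7.53) = 3.89; fraction as HOCl = 1/(1 + 3.89) = 0.2045.
Free chlorine required for 0.98 ppm HOCl: 0.98 / 0.2045 = 4.793 ppm.
FC to add: 4.793 − 0.8 = 3.993 mg/L as Cl₂.
Cl₂ equivalent: 3.993 mg/L × 1,010,595 L = 4035 g.
Product at 10.4% available Cl: 4035 / 0.104 = 38,800 g.
Volume: 38,800 g ÷ 1.15 g/mL = 33,740 mL.

33.7 L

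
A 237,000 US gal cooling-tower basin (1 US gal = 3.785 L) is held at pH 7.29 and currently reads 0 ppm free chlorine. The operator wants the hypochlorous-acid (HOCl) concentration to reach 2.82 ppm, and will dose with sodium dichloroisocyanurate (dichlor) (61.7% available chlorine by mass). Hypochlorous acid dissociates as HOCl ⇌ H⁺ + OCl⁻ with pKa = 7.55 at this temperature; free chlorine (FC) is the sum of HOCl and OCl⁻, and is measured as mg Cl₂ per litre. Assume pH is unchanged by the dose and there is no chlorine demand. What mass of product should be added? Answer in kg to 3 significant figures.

6.35 kg

Volume: 237,000 US gal × 3.785 L/gal = 897,045 L.
[OCl⁻]/[HOCl] = 10^(pH − pKa) = 10^(7.29 − 7.55) = 0.5495; fraction as HOCl = 1/(1 + 0.5495) = 0.6454.
Free chlorine required for 2.82 ppm HOCl: 2.82 / 0.6454 = 4.37 ppm.
FC to add: 4.37 − 0 = 4.37 mg/L as Cl₂.
Cl₂ equivalent: 4.37 mg/L × 897,045 L = 3920 g.
Product at 61.7% available Cl: 3920 / 0.617 = 6353 g.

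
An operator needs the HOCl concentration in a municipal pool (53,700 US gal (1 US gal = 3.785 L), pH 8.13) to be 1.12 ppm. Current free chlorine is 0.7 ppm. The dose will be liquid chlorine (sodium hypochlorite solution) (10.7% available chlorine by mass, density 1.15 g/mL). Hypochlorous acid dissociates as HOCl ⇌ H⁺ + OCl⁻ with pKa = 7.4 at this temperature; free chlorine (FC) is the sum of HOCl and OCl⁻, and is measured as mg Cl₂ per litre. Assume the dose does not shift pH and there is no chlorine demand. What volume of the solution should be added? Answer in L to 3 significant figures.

10.6 L

Volume: 53,700 US gal × 3.785 L/gal = 203,254 L.
[OCl⁻]/[HOCl] = 10^(pH − pKa) = 10^(8.13 − 7.4) = 5.37; fraction as HOCl = 1/(1 + 5.37) = 0.157.
Free chlorine required for 1.12 ppm HOCl: 1.12 / 0.157 = 7.135 ppm.
FC to add: 7.135 − 0.7 = 6.435 mg/L as Cl₂.
Cl₂ equivalent: 6.435 mg/L × 203,254 L = 1308 g.
Product at 10.7% available Cl: 1308 / 0.107 = 12,220 g.
Volume: 12,220 g ÷ 1.15 g/mL = 10,630 mL.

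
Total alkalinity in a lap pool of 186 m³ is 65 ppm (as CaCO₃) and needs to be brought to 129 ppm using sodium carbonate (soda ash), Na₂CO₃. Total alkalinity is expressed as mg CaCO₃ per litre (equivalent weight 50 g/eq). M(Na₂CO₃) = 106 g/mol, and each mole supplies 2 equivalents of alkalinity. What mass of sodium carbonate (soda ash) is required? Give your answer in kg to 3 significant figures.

Volume: 186 m³ = 186,000 L.
Alkalinity to add: (129 − 65) = 64 mg/L as CaCO₃ × 186,000 L = 11,900 g as CaCO₃.
Equivalents: 11,900 g ÷ 50 g/eq = 238.1 eq.
Each mole of Na₂CO₃ supplies 2 eq, so 238.1 / 2 = 119 mol.
Mass: 119 mol × 106 g/mol = 12,620 g.

12.6 kg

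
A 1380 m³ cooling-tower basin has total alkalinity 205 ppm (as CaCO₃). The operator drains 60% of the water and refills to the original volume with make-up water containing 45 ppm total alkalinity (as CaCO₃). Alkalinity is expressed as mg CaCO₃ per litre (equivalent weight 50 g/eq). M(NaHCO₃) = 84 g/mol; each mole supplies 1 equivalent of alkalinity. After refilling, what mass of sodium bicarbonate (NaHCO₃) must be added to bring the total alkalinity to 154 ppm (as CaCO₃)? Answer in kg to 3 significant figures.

104 kg

Volume: 1380 m³ = 1,380,000 L.
After draining 60% and refilling: 205 × 0.40 + 45 × 0.60 = 109 ppm.
Deficit to target: 154 − 109 = 45 mg/L.
As CaCO₃: 45 mg/L × 1,380,000 L = 62,100 g; ÷ 50 g/eq ÷ 1 = 1242 mol NaHCO₃.
Mass: 1242 × 84 = 104,300 g.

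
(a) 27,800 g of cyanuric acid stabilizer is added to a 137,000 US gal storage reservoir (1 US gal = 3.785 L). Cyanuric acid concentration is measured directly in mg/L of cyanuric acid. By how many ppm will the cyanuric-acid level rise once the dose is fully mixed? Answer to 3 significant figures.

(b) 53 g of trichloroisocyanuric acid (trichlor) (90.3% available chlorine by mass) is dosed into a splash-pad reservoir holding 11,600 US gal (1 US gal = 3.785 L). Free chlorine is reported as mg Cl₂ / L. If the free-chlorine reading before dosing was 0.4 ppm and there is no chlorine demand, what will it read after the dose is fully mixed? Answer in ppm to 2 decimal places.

(a) Volume: 137,000 US gal × 3.785 L/gal = 518,545 L.
(a) Rise: 27,800 g / 518,545 L × 1000 = 53.61 mg/L.

(b) Volume: 11,600 US gal × 3.785 L/gal = 43,906 L.
(b) Available chlorine delivered: 53 g × 0.903 = 47.86 g as Cl₂.
(b) Concentration rise: 47.86 g / 43,906 L = 1.09 mg/L = 1.09 ppm.
(b) Final FC: 0.4 + 1.09 = 1.49 ppm.

(a) 53.6 ppm; (b) 1.49 ppm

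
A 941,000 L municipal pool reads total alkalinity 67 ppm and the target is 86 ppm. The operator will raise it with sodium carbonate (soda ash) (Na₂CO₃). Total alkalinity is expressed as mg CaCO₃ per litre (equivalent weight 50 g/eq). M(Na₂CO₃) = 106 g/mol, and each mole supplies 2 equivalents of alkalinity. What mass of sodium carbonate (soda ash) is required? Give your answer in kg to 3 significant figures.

Alkalinity to add: (86 − 67) = 19 mg/L as CaCO₃ × 941,000 L = 17,880 g as CaCO₃.
Equivalents: 17,880 g ÷ 50 g/eq = 357.6 eq.
Each mole of Na₂CO₃ supplies 2 eq, so 357.6 / 2 = 178.8 mol.
Mass: 178.8 mol × 106 g/mol = 18,950 g.

19.0 kg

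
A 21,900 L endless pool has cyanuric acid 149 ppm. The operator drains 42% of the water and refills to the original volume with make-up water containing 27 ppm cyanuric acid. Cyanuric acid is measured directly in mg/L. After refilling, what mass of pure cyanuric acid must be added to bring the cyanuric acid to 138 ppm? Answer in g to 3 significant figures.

After draining 42% and refilling: 149 × 0.58 + 27 × 0.42 = 97.76 ppm.
Deficit to target: 138 − 97.76 = 40.24 mg/L.
Mass: 40.24 mg/L × 21,900 L = 881.3 g cyanuric acid.

881 g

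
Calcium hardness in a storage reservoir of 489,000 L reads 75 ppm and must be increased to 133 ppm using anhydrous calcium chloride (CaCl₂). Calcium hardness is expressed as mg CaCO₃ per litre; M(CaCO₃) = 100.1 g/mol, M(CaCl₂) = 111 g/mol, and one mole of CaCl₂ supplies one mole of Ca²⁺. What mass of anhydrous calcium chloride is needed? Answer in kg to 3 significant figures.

Hardness to add: (133 − 75) = 58 mg/L as CaCO₃ × 489,000 L = 28,360 g as CaCO₃.
Moles of Ca²⁺ (1 mol Ca²⁺ ≡ 1 mol CaCO₃): 28,360 / 100.1 g/mol = 283.3 mol.
Mass of CaCl₂: 283.3 × 111 = 31,450 g.

31.5 kg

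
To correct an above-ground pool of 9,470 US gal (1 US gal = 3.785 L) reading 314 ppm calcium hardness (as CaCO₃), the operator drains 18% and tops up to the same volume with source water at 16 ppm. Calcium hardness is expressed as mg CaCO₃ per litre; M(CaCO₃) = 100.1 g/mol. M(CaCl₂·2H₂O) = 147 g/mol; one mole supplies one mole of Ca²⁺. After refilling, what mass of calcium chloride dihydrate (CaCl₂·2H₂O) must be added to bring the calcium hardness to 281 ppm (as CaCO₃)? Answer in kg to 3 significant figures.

1.09 kg

Volume: 9,470 US gal × 3.785 L/gal = 35,844 L.
After draining 18% and refilling: 314 × 0.82 + 16 × 0.18 = 260.36 ppm.
Deficit to target: 281 − 260.36 = 20.64 mg/L.
As CaCO₃: 20.64 mg/L × 35,844 L = 739.8 g; ÷ 100.1 = 7.391 mol Ca²⁺.
Mass: 7.391 × 147 = 1086 g.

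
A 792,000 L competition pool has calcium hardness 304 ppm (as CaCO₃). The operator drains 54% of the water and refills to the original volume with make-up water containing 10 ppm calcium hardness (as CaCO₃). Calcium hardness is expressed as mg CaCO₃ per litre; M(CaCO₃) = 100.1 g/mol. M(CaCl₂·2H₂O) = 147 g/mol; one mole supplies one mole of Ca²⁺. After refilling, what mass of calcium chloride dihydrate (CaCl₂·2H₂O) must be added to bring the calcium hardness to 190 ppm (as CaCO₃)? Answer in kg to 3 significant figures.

After draining 54% and refilling: 304 × 0.46 + 10 × 0.54 = 145.24 ppm.
Deficit to target: 190 − 145.24 = 44.76 mg/L.
As CaCO₃: 44.76 mg/L × 792,000 L = 35,450 g; ÷ 100.1 = 354.1 mol Ca²⁺.
Mass: 354.1 × 147 = 52,060 g.

52.1 kg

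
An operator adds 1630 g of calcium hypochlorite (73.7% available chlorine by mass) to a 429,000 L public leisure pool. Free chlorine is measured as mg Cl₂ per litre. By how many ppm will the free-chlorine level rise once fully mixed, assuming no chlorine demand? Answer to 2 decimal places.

2.80 ppm

Available chlorine delivered: 1630 g × 0.737 = 1201 g as Cl₂.
Concentration rise: 1201 g / 429,000 L = 2.8 mg/L = 2.80 ppm.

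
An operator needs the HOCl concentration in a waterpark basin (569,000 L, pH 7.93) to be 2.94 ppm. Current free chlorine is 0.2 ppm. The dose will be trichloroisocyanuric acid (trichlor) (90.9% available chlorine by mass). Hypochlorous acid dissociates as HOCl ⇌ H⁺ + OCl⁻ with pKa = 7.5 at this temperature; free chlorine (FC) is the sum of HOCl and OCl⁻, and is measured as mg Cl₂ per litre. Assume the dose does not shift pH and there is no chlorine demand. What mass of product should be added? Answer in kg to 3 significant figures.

6.67 kg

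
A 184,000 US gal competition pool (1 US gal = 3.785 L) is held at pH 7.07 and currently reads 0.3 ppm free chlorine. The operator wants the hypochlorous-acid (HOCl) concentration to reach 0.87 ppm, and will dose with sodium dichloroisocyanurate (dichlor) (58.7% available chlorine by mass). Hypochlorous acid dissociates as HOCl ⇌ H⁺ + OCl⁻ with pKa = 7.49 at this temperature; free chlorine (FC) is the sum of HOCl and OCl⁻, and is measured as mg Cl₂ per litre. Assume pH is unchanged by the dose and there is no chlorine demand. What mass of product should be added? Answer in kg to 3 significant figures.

Volume: 184,000 US gal × 3.785 L/gal = 696,440 L.
[OCl⁻]/[HOCl] = 10^(pH − pKa) = 10^(7.07 − 7.49) = 0.3802; fraction as HOCl = 1/(1 + 0.3802) = 0.7245.
Free chlorine required for 0.87 ppm HOCl: 0.87 / 0.7245 = 1.201 ppm.
FC to add: 1.201 − 0.3 = 0.9008 mg/L as Cl₂.
Cl₂ equivalent: 0.9008 mg/L × 696,440 L = 627.3 g.
Product at 58.7% available Cl: 627.3 / 0.587 = 1069 g.

1.07 kg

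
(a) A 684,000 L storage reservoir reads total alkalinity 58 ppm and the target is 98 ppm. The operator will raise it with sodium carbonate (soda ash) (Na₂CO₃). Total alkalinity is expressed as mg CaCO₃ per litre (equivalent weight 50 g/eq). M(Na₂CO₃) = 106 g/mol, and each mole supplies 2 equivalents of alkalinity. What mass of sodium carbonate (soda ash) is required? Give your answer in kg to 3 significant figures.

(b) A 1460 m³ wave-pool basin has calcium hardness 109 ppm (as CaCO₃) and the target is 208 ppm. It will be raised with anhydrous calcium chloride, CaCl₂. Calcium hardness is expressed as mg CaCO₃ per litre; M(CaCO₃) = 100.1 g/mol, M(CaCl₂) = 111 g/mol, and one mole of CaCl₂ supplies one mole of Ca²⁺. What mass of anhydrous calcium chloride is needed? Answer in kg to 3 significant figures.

(a) 29.0 kg; (b) 160 kg

(a) Alkalinity to add: (98 − 58) = 40 mg/L as CaCO₃ × 684,000 L = 27,360 g as CaCO₃.
(a) Equivalents: 27,360 g ÷ 50 g/eq = 547.2 eq.
(a) Each mole of Na₂CO₃ supplies 2 eq, so 547.2 / 2 = 273.6 mol.
(a) Mass: 273.6 mol × 106 g/mol = 29,000 g.

(b) Volume: 1460 m³ = 1,460,000 L.
(b) Hardness to add: (208 − 109) = 99 mg/L as CaCO₃ × 1,460,000 L = 144,500 g as CaCO₃.
(b) Moles of Ca²⁺ (1 mol Ca²⁺ ≡ 1 mol CaCO₃): 144,500 / 100.1 g/mol = 1444 mol.
(b) Mass of CaCl₂: 1444 × 111 = 160,300 g.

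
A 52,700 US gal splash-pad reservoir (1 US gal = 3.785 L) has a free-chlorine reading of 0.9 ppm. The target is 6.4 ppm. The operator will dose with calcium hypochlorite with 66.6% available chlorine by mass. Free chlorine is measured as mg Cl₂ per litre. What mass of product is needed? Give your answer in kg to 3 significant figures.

1.65 kg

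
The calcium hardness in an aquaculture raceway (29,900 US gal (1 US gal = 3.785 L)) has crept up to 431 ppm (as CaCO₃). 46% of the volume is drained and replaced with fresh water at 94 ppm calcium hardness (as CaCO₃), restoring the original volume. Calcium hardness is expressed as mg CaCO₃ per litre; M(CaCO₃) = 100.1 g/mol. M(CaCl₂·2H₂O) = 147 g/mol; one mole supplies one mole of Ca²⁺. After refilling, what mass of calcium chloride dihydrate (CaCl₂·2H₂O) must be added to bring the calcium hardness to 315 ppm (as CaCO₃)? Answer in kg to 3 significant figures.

Volume: 29,900 US gal × 3.785 L/gal = 113,172 L.
After draining 46% and refilling: 431 × 0.54 + 94 × 0.46 = 275.98 ppm.
Deficit to target: 315 − 275.98 = 39.02 mg/L.
As CaCO₃: 39.02 mg/L × 113,172 L = 4416 g; ÷ 100.1 = 44.12 mol Ca²⁺.
Mass: 44.12 × 147 = 6485 g.

6.48 kg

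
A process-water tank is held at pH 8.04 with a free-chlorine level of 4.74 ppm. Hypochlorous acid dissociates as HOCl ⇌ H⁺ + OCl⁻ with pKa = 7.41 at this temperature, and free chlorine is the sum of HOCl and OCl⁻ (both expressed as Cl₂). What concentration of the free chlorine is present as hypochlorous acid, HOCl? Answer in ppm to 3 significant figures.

0.900 ppm

[OCl⁻]/[HOCl] = 10^(pH − pKa) = 10^(8.04 − 7.41) = 10^0.63 = 4.266.
Fraction as HOCl = 1 / (1 + 4.266) = 0.1899.
HOCl = 0.1899 × 4.74 ppm = 0.9001 ppm.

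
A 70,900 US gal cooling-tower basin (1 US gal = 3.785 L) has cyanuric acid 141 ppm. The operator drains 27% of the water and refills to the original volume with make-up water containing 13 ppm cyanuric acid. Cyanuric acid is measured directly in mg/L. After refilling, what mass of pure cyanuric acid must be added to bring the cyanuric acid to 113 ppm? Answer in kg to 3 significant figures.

Volume: 70,900 US gal × 3.785 L/gal = 268,356 L.
After draining 27% and refilling: 141 × 0.73 + 13 × 0.27 = 106.44 ppm.
Deficit to target: 113 − 106.44 = 6.56 mg/L.
Mass: 6.56 mg/L × 268,356 L = 1760 g cyanuric acid.

1.76 kg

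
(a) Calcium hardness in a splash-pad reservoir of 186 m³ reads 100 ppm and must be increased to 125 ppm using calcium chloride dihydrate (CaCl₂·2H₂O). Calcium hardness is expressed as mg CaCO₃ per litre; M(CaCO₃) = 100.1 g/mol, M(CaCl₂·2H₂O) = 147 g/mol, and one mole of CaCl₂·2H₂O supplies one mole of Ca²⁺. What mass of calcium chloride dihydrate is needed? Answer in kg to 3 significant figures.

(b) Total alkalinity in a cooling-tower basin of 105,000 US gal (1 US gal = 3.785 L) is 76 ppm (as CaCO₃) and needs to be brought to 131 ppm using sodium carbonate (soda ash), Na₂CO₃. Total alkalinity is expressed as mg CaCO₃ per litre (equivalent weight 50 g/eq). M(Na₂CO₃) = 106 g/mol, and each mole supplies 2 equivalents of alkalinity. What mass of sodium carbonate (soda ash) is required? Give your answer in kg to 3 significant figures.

(a) Volume: 186 m³ = 186,000 L.
(a) Hardness to add: (125 − 100) = 25 mg/L as CaCO₃ × 186,000 L = 4650 g as CaCO₃.
(a) Moles of Ca²⁺ (1 mol Ca²⁺ ≡ 1 mol CaCO₃): 4650 / 100.1 g/mol = 46.45 mol.
(a) Mass of CaCl₂·2H₂O: 46.45 × 147 = 6829 g.

(b) Volume: 105,000 US gal × 3.785 L/gal = 397,425 L.
(b) Alkalinity to add: (131 − 76) = 55 mg/L as CaCO₃ × 397,425 L = 21,860 g as CaCO₃.
(b) Equivalents: 21,860 g ÷ 50 g/eq = 437.2 eq.
(b) Each mole of Na₂CO₃ supplies 2 eq, so 437.2 / 2 = 218.6 mol.
(b) Mass: 218.6 mol × 106 g/mol = 23,170 g.

(a) 6.83 kg; (b) 23.2 kg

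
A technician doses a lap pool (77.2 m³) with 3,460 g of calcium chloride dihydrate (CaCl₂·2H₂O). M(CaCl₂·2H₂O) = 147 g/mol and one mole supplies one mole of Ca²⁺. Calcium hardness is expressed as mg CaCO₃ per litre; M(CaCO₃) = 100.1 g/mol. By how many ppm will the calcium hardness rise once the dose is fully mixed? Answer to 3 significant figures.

Volume: 77.2 m³ = 77,200 L.
Moles of Ca²⁺: 3,460 g ÷ 147 g/mol = 23.54 mol.
As CaCO₃: 23.54 mol × 100.1 g/mol = 2356 g.
Rise: 2356 g / 77,200 L × 1000 = 30.52 mg/L.

30.5 ppm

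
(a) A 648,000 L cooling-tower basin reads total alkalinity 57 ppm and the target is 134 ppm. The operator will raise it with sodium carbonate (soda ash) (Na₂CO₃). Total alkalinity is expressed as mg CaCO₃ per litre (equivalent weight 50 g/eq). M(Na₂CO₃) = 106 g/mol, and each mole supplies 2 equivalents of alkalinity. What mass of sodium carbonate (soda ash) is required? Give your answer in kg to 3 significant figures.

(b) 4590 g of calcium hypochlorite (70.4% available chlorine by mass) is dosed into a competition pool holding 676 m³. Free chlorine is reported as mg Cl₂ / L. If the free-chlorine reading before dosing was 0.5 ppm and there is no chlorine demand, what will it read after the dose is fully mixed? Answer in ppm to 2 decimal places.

(a) 52.9 kg; (b) 5.28 ppm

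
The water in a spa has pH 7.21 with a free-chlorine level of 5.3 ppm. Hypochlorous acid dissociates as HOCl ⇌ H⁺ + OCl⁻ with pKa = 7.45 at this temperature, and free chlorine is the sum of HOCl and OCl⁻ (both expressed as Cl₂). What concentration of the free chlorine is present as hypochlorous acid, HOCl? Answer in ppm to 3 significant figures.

3.36 ppm

[OCl⁻]/[HOCl] = 10^(pH − pKa) = 10^(7.21 − 7.45) = 10^-0.24 = 0.5754.
Fraction as HOCl = 1 / (1 + 0.5754) = 0.6347.
HOCl = 0.6347 × 5.3 ppm = 3.364 ppm.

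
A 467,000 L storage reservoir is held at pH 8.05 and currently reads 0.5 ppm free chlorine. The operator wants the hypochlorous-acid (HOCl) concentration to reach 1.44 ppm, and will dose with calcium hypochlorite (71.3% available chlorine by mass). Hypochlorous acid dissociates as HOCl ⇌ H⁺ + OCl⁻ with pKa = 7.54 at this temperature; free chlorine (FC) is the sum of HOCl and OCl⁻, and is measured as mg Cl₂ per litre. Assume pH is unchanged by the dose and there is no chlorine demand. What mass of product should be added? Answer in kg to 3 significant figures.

[OCl⁻]/[HOCl] = 10^(pH − pKa) = 10^(8.05 − 7.54) = 3.236; fraction as HOCl = 1/(1 + 3.236) = 0.2361.
Free chlorine required for 1.44 ppm HOCl: 1.44 / 0.2361 = 6.1 ppm.
FC to add: 6.1 − 0.5 = 5.6 mg/L as Cl₂.
Cl₂ equivalent: 5.6 mg/L × 467,000 L = 2615 g.
Product at 71.3% available Cl: 2615 / 0.713 = 3668 g.

3.67 kg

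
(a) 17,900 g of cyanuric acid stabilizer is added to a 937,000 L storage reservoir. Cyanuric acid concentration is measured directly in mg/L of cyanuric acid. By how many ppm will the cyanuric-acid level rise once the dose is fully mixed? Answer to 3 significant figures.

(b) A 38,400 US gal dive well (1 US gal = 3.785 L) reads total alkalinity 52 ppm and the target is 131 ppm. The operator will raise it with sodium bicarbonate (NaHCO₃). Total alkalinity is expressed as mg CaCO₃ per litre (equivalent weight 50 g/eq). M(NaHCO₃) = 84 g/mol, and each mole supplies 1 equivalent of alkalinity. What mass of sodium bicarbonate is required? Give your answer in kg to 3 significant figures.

(a) Rise: 17,900 g / 937,000 L × 1000 = 19.1 mg/L.

(b) Volume: 38,400 US gal × 3.785 L/gal = 145,344 L.
(b) Alkalinity to add: (131 − 52) = 79 mg/L as CaCO₃ × 145,344 L = 11,480 g as CaCO₃.
(b) Equivalents: 11,480 g ÷ 50 g/eq = 229.6 eq.
(b) NaHCO₃ supplies 1 eq per mole → 229.6 mol.
(b) Mass: 229.6 mol × 84 g/mol = 19,290 g.

(a) 19.1 ppm; (b) 19.3 kg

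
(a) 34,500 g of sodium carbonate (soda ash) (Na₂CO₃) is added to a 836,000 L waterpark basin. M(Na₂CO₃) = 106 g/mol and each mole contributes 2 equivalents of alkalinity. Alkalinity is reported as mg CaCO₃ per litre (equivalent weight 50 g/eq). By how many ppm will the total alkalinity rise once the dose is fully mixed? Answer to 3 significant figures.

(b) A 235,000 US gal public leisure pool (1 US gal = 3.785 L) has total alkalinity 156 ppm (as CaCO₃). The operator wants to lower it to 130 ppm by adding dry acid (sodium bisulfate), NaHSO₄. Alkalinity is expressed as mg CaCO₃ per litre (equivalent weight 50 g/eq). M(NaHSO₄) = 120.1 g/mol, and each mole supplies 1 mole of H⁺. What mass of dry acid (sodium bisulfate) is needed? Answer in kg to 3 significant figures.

(a) Moles of Na₂CO₃: 34,500 g ÷ 106 g/mol = 325.5 mol → 650.9 eq of alkalinity.
(a) As CaCO₃: 650.9 eq × 50 g/eq = 32,550 g.
(a) Rise: 32,550 g / 836,000 L × 1000 = 38.93 mg/L.

(b) Volume: 235,000 US gal × 3.785 L/gal = 889,475 L.
(b) Alkalinity to neutralize: (156 − 130) = 26 mg/L as CaCO₃ × 889,475 L = 23,130 g as CaCO₃.
(b) Equivalents of H⁺ required: 23,130 ÷ 50 g/eq = 462.5 eq = 462.5 mol NaHSO₄.
(b) Mass of NaHSO₄: 462.5 × 120.1 = 55,550 g.

(a) 38.9 ppm; (b) 55.5 kg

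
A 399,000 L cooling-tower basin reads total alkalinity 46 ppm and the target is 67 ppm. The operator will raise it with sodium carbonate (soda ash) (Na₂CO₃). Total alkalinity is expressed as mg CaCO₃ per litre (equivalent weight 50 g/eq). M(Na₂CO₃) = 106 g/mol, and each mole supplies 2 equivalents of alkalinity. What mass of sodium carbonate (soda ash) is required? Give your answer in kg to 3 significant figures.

Alkalinity to add: (67 − 46) = 21 mg/L as CaCO₃ × 399,000 L = 8379 g as CaCO₃.
Equivalents: 8379 g ÷ 50 g/eq = 167.6 eq.
Each mole of Na₂CO₃ supplies 2 eq, so 167.6 / 2 = 83.79 mol.
Mass: 83.79 mol × 106 g/mol = 8882 g.

8.88 kg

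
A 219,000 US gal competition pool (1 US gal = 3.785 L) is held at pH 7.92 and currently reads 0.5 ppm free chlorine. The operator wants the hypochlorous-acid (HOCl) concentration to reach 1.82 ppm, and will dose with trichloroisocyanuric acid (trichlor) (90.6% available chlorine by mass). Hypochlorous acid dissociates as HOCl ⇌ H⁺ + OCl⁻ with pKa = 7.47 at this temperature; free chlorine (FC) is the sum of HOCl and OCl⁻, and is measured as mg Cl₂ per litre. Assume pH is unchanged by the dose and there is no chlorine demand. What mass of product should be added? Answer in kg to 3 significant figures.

Volume: 219,000 US gal × 3.785 L/gal = 828,915 L.
[OCl⁻]/[HOCl] = 10^(pH − pKa) = 10^(7.92 − 7.47) = 2.818; fraction as HOCl = 1/(1 + 2.818) = 0.2619.
Free chlorine required for 1.82 ppm HOCl: 1.82 / 0.2619 = 6.949 ppm.
FC to add: 6.949 − 0.5 = 6.449 mg/L as Cl₂.
Cl₂ equivalent: 6.449 mg/L × 828,915 L = 5346 g.
Product at 90.6% available Cl: 5346 / 0.906 = 5901 g.

5.90 kg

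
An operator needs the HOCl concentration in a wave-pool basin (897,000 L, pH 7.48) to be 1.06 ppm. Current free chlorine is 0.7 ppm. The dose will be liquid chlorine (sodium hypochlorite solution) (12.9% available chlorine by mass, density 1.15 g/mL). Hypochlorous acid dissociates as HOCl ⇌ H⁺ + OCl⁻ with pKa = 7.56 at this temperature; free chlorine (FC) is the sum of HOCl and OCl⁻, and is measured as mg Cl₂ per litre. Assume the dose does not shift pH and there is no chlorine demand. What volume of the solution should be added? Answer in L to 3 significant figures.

7.51 L

[OCl⁻]/[HOCl] = 10^(pH − pKa) = 10^(7.48 − 7.56) = 0.8318; fraction as HOCl = 1/(1 + 0.8318) = 0.5459.
Free chlorine required for 1.06 ppm HOCl: 1.06 / 0.5459 = 1.942 ppm.
FC to add: 1.942 − 0.7 = 1.242 mg/L as Cl₂.
Cl₂ equivalent: 1.242 mg/L × 897,000 L = 1114 g.
Product at 12.9% available Cl: 1114 / 0.129 = 8634 g.
Volume: 8634 g ÷ 1.15 g/mL = 7508 mL.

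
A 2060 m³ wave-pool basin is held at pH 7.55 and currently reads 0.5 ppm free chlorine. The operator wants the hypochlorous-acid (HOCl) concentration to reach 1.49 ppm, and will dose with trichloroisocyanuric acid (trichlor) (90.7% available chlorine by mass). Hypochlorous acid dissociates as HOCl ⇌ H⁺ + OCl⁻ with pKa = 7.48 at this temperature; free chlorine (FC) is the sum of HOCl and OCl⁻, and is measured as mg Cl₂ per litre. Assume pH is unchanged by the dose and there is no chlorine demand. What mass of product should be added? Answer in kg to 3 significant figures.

Volume: 2060 m³ = 2,060,000 L.
[OCl⁻]/[HOCl] = 10^(pH − pKa) = 10^(7.55 − 7.48) = 1.175; fraction as HOCl = 1/(1 + 1.175) = 0.4598.
Free chlorine required for 1.49 ppm HOCl: 1.49 / 0.4598 = 3.241 ppm.
FC to add: 3.241 − 0.5 = 2.741 mg/L as Cl₂.
Cl₂ equivalent: 2.741 mg/L × 2,060,000 L = 5646 g.
Product at 90.7% available Cl: 5646 / 0.907 = 6225 g.

6.22 kg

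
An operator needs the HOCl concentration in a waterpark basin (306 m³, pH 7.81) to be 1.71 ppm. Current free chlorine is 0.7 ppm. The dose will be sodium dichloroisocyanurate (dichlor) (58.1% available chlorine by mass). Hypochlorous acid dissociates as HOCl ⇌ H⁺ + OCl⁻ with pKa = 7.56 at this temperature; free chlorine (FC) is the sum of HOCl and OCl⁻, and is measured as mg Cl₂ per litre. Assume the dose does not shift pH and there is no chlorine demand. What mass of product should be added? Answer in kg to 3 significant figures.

Volume: 306 m³ = 306,000 L.
[OCl⁻]/[HOCl] = 10^(pH − pKa) = 10^(7.81 − 7.56) = 1.778; fraction as HOCl = 1/(1 + 1.778) = 0.3599.
Free chlorine required for 1.71 ppm HOCl: 1.71 / 0.3599 = 4.751 ppm.
FC to add: 4.751 − 0.7 = 4.051 mg/L as Cl₂.
Cl₂ equivalent: 4.051 mg/L × 306,000 L = 1240 g.
Product at 58.1% available Cl: 1240 / 0.581 = 2133 g.

2.13 kg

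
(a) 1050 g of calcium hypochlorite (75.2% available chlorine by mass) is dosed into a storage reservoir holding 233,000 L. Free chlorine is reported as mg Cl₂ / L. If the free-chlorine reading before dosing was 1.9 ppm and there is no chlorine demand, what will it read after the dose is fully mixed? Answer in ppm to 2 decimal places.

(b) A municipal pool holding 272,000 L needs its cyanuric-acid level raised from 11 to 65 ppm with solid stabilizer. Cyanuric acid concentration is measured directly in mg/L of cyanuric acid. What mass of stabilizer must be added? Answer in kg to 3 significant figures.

(a) 5.29 ppm; (b) 14.7 kg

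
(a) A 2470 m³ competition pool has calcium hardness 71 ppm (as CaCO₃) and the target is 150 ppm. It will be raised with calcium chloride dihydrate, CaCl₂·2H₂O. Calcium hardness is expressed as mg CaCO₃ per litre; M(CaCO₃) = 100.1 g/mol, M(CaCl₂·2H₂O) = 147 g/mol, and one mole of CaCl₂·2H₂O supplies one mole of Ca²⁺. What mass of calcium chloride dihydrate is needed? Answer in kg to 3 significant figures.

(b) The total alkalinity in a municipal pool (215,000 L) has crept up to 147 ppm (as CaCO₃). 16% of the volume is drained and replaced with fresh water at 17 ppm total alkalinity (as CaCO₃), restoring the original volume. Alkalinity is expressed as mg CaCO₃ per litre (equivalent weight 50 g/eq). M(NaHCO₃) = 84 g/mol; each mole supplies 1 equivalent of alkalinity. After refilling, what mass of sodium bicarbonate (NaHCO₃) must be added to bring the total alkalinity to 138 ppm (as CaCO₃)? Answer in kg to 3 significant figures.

(a) 287 kg; (b) 4.26 kg

(a) Volume: 2470 m³ = 2,470,000 L.
(a) Hardness to add: (150 − 71) = 79 mg/L as CaCO₃ × 2,470,000 L = 195,100 g as CaCO₃.
(a) Moles of Ca²⁺ (1 mol Ca²⁺ ≡ 1 mol CaCO₃): 195,100 / 100.1 g/mol = 1949 mol.
(a) Mass of CaCl₂·2H₂O: 1949 × 147 = 286,600 g.

(b) After draining 16% and refilling: 147 × 0.84 + 17 × 0.16 = 126.2 ppm.
(b) Deficit to target: 138 − 126.2 = 11.8 mg/L.
(b) As CaCO₃: 11.8 mg/L × 215,000 L = 2537 g; ÷ 50 g/eq ÷ 1 = 50.74 mol NaHCO₃.
(b) Mass: 50.74 × 84 = 4262 g.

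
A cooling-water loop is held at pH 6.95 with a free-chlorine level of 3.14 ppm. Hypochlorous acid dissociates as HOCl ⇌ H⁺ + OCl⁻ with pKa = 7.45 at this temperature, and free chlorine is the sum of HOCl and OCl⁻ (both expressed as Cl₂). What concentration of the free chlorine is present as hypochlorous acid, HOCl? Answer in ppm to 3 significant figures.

[OCl⁻]/[HOCl] = 10^(pH − pKa) = 10^(6.95 − 7.45) = 10^-0.50 = 0.3162.
Fraction as HOCl = 1 / (1 + 0.3162) = 0.7597.
HOCl = 0.7597 × 3.14 ppm = 2.386 ppm.

2.39 ppm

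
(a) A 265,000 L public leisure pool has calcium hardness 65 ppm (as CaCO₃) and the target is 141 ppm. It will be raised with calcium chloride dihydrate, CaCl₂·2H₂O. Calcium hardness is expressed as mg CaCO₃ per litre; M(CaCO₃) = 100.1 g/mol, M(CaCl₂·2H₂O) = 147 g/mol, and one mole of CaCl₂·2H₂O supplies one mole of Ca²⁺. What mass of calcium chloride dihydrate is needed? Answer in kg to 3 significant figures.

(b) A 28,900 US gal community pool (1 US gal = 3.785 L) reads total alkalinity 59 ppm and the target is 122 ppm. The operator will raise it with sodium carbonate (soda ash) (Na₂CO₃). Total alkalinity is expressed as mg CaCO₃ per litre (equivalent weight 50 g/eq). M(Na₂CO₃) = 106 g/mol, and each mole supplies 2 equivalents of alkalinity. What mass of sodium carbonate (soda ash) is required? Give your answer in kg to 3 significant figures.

(a) 29.6 kg; (b) 7.30 kg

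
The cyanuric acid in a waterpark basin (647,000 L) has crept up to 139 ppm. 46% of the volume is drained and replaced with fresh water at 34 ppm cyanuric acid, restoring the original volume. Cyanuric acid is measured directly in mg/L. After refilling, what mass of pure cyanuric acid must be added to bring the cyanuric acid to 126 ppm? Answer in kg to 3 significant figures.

After draining 46% and refilling: 139 × 0.54 + 34 × 0.46 = 90.7 ppm.
Deficit to target: 126 − 90.7 = 35.3 mg/L.
Mass: 35.3 mg/L × 647,000 L = 22,840 g cyanuric acid.

22.8 kg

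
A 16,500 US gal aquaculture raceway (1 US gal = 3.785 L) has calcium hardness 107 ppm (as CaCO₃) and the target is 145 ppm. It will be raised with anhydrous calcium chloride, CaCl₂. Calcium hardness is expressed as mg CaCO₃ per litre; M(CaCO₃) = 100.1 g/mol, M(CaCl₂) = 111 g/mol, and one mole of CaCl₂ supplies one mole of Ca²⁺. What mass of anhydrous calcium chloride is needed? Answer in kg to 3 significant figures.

2.63 kg

Volume: 16,500 US gal × 3.785 L/gal = 62,452 L.
Hardness to add: (145 − 107) = 38 mg/L as CaCO₃ × 62,452 L = 2373 g as CaCO₃.
Moles of Ca²⁺ (1 mol Ca²⁺ ≡ 1 mol CaCO₃): 2373 / 100.1 g/mol = 23.71 mol.
Mass of CaCl₂: 23.71 × 111 = 2632 g.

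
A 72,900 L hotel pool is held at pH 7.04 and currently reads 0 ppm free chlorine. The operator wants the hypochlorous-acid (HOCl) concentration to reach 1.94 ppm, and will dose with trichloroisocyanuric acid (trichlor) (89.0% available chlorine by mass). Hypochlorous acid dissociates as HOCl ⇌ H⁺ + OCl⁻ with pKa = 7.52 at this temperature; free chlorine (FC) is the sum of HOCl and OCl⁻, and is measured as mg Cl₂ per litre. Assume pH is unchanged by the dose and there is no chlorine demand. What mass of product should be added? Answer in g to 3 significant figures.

[OCl⁻]/[HOCl] = 10^(pH − pKa) = 10^(7.04 − 7.52) = 0.3311; fraction as HOCl = 1/(1 + 0.3311) = 0.7512.
Free chlorine required for 1.94 ppm HOCl: 1.94 / 0.7512 = 2.582 ppm.
FC to add: 2.582 − 0 = 2.582 mg/L as Cl₂.
Cl₂ equivalent: 2.582 mg/L × 72,900 L = 188.3 g.
Product at 89.0% available Cl: 188.3 / 0.89 = 211.5 g.

212 g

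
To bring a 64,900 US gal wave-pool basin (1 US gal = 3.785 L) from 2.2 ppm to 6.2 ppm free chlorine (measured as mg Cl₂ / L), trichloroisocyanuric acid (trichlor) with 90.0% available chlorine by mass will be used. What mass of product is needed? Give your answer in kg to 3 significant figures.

Volume: 64,900 US gal × 3.785 L/gal = 245,646 L.
Chlorine deficit: 6.2 − 2.2 = 4 ppm = 4 mg/L as Cl₂.
Cl₂ equivalent needed: 4 mg/L × 245,646 L = 982,600 mg = 982.6 g.
Product at 90.0% available chlorine: 982.6 / 0.9 = 1092 g.

1.09 kg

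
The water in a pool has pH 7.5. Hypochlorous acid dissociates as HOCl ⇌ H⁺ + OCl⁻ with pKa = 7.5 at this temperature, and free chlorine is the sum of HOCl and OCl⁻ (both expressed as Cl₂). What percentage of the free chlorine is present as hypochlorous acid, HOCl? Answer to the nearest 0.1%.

[OCl⁻]/[HOCl] = 10^(pH − pKa) = 10^(7.5 − 7.5) = 10^0.00 = 1.
Fraction as HOCl = 1 / (1 + 1) = 0.5.

50.0%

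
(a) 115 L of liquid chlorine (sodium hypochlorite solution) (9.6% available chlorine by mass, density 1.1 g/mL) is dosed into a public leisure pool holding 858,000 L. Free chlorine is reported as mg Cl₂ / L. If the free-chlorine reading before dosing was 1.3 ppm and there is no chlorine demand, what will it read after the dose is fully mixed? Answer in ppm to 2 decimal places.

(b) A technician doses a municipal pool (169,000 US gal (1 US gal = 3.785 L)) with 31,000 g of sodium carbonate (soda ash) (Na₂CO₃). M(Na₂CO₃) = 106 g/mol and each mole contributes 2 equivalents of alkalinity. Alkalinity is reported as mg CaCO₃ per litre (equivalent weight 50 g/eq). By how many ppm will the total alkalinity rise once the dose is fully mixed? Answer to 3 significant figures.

(a) Mass of solution: 115 L × 1000 mL/L × 1.1 g/mL = 126,500 g.
(a) Available chlorine delivered: 126,500 g × 0.096 = 12,140 g as Cl₂.
(a) Concentration rise: 12,140 g / 858,000 L = 14.15 mg/L = 14.15 ppm.
(a) Final FC: 1.3 + 14.15 = 15.45 ppm.

(b) Volume: 169,000 US gal × 3.785 L/gal = 639,665 L.
(b) Moles of Na₂CO₃: 31,000 g ÷ 106 g/mol = 292.5 mol → 584.9 eq of alkalinity.
(b) As CaCO₃: 584.9 eq × 50 g/eq = 29,250 g.
(b) Rise: 29,250 g / 639,665 L × 1000 = 45.72 mg/L.

(a) 15.45 ppm; (b) 45.7 ppm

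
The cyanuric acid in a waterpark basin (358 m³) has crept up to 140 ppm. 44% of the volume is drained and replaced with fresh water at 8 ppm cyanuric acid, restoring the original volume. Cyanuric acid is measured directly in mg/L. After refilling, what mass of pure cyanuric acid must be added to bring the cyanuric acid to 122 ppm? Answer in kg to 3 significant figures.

14.3 kg

Volume: 358 m³ = 358,000 L.
After draining 44% and refilling: 140 × 0.56 + 8 × 0.44 = 81.92 ppm.
Deficit to target: 122 − 81.92 = 40.08 mg/L.
Mass: 40.08 mg/L × 358,000 L = 14,350 g cyanuric acid.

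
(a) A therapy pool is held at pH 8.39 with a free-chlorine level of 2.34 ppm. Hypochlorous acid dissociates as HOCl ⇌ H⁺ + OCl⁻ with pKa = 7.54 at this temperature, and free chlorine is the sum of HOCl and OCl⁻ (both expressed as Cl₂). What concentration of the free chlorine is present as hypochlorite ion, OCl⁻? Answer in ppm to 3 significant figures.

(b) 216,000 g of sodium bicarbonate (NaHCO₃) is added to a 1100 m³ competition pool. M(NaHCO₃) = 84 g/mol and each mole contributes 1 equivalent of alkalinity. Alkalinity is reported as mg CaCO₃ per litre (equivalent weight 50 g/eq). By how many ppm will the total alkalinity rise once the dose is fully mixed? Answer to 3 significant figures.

(a) 2.05 ppm; (b) 117 ppm

(a) [OCl⁻]/[HOCl] = 10^(pH − pKa) = 10^(8.39 − 7.54) = 10^0.85 = 7.079.
(a) Fraction as HOCl = 1 / (1 + 7.079) = 0.1238.
(a) OCl⁻ = (1 − 0.1238) × 2.34 ppm = 2.05 ppm.

(b) Volume: 1100 m³ = 1,100,000 L.
(b) Moles of NaHCO₃: 216,000 g ÷ 84 g/mol = 2571 mol → 2571 eq of alkalinity.
(b) As CaCO₃: 2571 eq × 50 g/eq = 128,600 g.
(b) Rise: 128,600 g / 1,100,000 L × 1000 = 116.9 mg/L.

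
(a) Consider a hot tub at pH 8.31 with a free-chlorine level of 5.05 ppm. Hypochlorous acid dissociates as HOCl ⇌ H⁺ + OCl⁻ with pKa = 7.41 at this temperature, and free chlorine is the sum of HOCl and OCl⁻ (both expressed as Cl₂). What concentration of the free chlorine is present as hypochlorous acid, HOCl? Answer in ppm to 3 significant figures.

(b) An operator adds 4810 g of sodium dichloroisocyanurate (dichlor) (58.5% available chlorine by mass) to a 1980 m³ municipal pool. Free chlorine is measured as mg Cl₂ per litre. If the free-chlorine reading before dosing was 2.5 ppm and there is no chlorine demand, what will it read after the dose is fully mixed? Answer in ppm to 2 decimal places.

(a) 0.565 ppm; (b) 3.92 ppm

(a) [OCl⁻]/[HOCl] = 10^(pH − pKa) = 10^(8.31 − 7.41) = 10^0.90 = 7.943.
(a) Fraction as HOCl = 1 / (1 + 7.943) = 0.1118.
(a) HOCl = 0.1118 × 5.05 ppm = 0.5647 ppm.

(b) Volume: 1980 m³ = 1,980,000 L.
(b) Available chlorine delivered: 4810 g × 0.585 = 2814 g as Cl₂.
(b) Concentration rise: 2814 g / 1,980,000 L = 1.421 mg/L = 1.42 ppm.
(b) Final FC: 2.5 + 1.42 = 3.92 ppm.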